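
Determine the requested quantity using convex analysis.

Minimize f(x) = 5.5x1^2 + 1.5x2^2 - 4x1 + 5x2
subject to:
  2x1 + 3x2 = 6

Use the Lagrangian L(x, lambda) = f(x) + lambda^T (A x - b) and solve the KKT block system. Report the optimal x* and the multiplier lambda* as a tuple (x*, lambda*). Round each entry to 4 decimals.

Form the Lagrangian:
  L(x, lambda) = (1/2) x^T Q x + c^T x + lambda^T (A x - b)
Stationarity (grad_x L = 0): Q x + c + A^T lambda = 0.
Primal feasibility: A x = b.

This gives the KKT block system:
  [ Q   A^T ] [ x     ]   [-c ]
  [ A    0  ] [ lambda ] = [ b ]

Solving the linear system:
  x*      = (0.9189, 1.3874)
  lambda* = (-3.0541)
  f(x*)   = 10.7928

x* = (0.9189, 1.3874), lambda* = (-3.0541)


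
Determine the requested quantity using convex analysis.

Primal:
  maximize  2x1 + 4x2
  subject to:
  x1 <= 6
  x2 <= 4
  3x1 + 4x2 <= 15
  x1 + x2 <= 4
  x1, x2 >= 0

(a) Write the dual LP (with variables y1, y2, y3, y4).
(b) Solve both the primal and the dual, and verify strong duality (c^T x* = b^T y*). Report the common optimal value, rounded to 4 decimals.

The standard primal-dual pair for 'max c^T x s.t. A x <= b, x >= 0' is:
  Dual:  min b^T y  s.t.  A^T y >= c,  y >= 0.

So the dual LP is:
  minimize  6y1 + 4y2 + 15y3 + 4y4
  subject to:
    y1 + 3y3 + y4 >= 2
    y2 + 4y3 + y4 >= 4
    y1, y2, y3, y4 >= 0

Solving the primal: x* = (0, 3.75).
  primal value c^T x* = 15.
Solving the dual: y* = (0, 0, 1, 0).
  dual value b^T y* = 15.
Strong duality: c^T x* = b^T y*. Confirmed.

15


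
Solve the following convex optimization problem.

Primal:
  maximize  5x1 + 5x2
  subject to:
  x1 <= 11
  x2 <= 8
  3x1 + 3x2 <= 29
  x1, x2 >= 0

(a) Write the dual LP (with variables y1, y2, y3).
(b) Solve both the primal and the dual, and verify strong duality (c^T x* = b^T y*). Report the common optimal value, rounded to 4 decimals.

The standard primal-dual pair for 'max c^T x s.t. A x <= b, x >= 0' is:
  Dual:  min b^T y  s.t.  A^T y >= c,  y >= 0.

So the dual LP is:
  minimize  11y1 + 8y2 + 29y3
  subject to:
    y1 + 3y3 >= 5
    y2 + 3y3 >= 5
    y1, y2, y3 >= 0

Solving the primal: x* = (9.6667, 0).
  primal value c^T x* = 48.3333.
Solving the dual: y* = (0, 0, 1.6667).
  dual value b^T y* = 48.3333.
Strong duality: c^T x* = b^T y*. Confirmed.

48.3333


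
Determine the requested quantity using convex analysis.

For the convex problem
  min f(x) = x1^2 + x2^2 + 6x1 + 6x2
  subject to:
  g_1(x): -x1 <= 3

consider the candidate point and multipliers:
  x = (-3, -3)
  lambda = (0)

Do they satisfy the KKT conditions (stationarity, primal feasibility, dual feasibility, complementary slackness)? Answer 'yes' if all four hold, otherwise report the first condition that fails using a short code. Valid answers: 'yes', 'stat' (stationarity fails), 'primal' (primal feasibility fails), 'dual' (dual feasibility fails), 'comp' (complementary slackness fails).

Gradient of f: grad f(x) = Q x + c = (0, 0)
Constraint values g_i(x) = a_i^T x - b_i:
  g_1((-3, -3)) = 0
Stationarity residual: grad f(x) + sum_i lambda_i a_i = (0, 0)
  -> stationarity OK
Primal feasibility (all g_i <= 0): OK
Dual feasibility (all lambda_i >= 0): OK
Complementary slackness (lambda_i * g_i(x) = 0 for all i): OK

Verdict: yes, KKT holds.

yes


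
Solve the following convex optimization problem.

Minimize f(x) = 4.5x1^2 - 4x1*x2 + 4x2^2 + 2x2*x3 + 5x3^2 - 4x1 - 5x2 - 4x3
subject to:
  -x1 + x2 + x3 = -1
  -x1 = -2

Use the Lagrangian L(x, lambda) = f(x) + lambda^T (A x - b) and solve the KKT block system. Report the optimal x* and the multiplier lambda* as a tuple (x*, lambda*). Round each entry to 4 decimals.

Form the Lagrangian:
  L(x, lambda) = (1/2) x^T Q x + c^T x + lambda^T (A x - b)
Stationarity (grad_x L = 0): Q x + c + A^T lambda = 0.
Primal feasibility: A x = b.

This gives the KKT block system:
  [ Q   A^T ] [ x     ]   [-c ]
  [ A    0  ] [ lambda ] = [ b ]

Solving the linear system:
  x*      = (2, 1.2143, -0.2143)
  lambda* = (3.7143, 5.4286)
  f(x*)   = 0.6786

x* = (2, 1.2143, -0.2143), lambda* = (3.7143, 5.4286)


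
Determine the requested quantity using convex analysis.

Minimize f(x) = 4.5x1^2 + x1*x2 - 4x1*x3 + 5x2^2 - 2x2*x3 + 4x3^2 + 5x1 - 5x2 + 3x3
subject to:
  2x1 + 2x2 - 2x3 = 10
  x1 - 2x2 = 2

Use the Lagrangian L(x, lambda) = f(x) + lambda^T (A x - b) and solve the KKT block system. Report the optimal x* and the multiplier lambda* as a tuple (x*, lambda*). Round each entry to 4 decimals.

Form the Lagrangian:
  L(x, lambda) = (1/2) x^T Q x + c^T x + lambda^T (A x - b)
Stationarity (grad_x L = 0): Q x + c + A^T lambda = 0.
Primal feasibility: A x = b.

This gives the KKT block system:
  [ Q   A^T ] [ x     ]   [-c ]
  [ A    0  ] [ lambda ] = [ b ]

Solving the linear system:
  x*      = (2.4516, 0.2258, -2.3226)
  lambda* = (-12.9194, -10.7419)
  f(x*)   = 77.4194

x* = (2.4516, 0.2258, -2.3226), lambda* = (-12.9194, -10.7419)


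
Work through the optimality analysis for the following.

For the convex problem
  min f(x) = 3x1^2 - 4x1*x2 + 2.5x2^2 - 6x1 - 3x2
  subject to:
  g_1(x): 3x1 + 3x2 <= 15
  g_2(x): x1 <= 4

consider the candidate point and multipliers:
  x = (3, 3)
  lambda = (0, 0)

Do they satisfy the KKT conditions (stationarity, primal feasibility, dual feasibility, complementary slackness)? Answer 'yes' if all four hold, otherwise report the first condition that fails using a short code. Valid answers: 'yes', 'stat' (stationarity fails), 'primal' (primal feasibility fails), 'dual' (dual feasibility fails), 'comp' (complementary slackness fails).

Gradient of f: grad f(x) = Q x + c = (0, 0)
Constraint values g_i(x) = a_i^T x - b_i:
  g_1((3, 3)) = 3
  g_2((3, 3)) = -1
Stationarity residual: grad f(x) + sum_i lambda_i a_i = (0, 0)
  -> stationarity OK
Primal feasibility (all g_i <= 0): FAILS
Dual feasibility (all lambda_i >= 0): OK
Complementary slackness (lambda_i * g_i(x) = 0 for all i): OK

Verdict: the first failing condition is primal_feasibility -> primal.

primal


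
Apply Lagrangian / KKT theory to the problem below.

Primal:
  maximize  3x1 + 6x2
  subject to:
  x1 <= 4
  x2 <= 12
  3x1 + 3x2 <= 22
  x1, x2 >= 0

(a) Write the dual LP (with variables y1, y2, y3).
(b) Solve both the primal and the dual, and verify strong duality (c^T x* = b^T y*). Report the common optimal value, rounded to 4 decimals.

The standard primal-dual pair for 'max c^T x s.t. A x <= b, x >= 0' is:
  Dual:  min b^T y  s.t.  A^T y >= c,  y >= 0.

So the dual LP is:
  minimize  4y1 + 12y2 + 22y3
  subject to:
    y1 + 3y3 >= 3
    y2 + 3y3 >= 6
    y1, y2, y3 >= 0

Solving the primal: x* = (0, 7.3333).
  primal value c^T x* = 44.
Solving the dual: y* = (0, 0, 2).
  dual value b^T y* = 44.
Strong duality: c^T x* = b^T y*. Confirmed.

44


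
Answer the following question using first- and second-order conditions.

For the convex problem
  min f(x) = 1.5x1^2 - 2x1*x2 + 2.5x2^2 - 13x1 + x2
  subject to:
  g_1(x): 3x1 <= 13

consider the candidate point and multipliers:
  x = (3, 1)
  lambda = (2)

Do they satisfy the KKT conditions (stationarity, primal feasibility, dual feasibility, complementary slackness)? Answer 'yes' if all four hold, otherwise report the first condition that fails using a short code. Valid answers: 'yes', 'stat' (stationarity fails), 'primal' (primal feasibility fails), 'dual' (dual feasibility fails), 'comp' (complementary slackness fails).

Gradient of f: grad f(x) = Q x + c = (-6, 0)
Constraint values g_i(x) = a_i^T x - b_i:
  g_1((3, 1)) = -4
Stationarity residual: grad f(x) + sum_i lambda_i a_i = (0, 0)
  -> stationarity OK
Primal feasibility (all g_i <= 0): OK
Dual feasibility (all lambda_i >= 0): OK
Complementary slackness (lambda_i * g_i(x) = 0 for all i): FAILS

Verdict: the first failing condition is complementary_slackness -> comp.

comp


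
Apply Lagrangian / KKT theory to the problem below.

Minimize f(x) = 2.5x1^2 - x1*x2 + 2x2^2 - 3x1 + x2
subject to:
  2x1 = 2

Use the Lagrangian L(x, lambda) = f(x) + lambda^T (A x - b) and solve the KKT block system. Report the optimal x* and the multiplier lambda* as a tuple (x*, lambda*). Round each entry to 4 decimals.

Form the Lagrangian:
  L(x, lambda) = (1/2) x^T Q x + c^T x + lambda^T (A x - b)
Stationarity (grad_x L = 0): Q x + c + A^T lambda = 0.
Primal feasibility: A x = b.

This gives the KKT block system:
  [ Q   A^T ] [ x     ]   [-c ]
  [ A    0  ] [ lambda ] = [ b ]

Solving the linear system:
  x*      = (1, 0)
  lambda* = (-1)
  f(x*)   = -0.5

x* = (1, 0), lambda* = (-1)


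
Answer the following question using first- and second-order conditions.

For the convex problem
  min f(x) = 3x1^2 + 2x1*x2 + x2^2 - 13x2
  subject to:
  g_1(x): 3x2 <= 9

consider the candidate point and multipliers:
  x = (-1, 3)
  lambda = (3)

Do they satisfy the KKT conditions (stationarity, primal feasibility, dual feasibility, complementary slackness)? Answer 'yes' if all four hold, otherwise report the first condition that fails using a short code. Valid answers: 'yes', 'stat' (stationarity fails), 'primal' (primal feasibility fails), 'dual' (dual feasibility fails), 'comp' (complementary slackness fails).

Gradient of f: grad f(x) = Q x + c = (0, -9)
Constraint values g_i(x) = a_i^T x - b_i:
  g_1((-1, 3)) = 0
Stationarity residual: grad f(x) + sum_i lambda_i a_i = (0, 0)
  -> stationarity OK
Primal feasibility (all g_i <= 0): OK
Dual feasibility (all lambda_i >= 0): OK
Complementary slackness (lambda_i * g_i(x) = 0 for all i): OK

Verdict: yes, KKT holds.

yes


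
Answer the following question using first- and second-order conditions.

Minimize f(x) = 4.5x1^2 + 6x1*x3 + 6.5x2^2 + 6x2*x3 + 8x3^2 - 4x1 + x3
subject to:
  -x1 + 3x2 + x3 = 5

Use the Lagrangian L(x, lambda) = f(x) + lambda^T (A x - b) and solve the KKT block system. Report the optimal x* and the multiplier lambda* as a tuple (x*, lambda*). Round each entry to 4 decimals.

Form the Lagrangian:
  L(x, lambda) = (1/2) x^T Q x + c^T x + lambda^T (A x - b)
Stationarity (grad_x L = 0): Q x + c + A^T lambda = 0.
Primal feasibility: A x = b.

This gives the KKT block system:
  [ Q   A^T ] [ x     ]   [-c ]
  [ A    0  ] [ lambda ] = [ b ]

Solving the linear system:
  x*      = (-0.1904, 1.6659, -0.1881)
  lambda* = (-6.8426)
  f(x*)   = 17.3934

x* = (-0.1904, 1.6659, -0.1881), lambda* = (-6.8426)


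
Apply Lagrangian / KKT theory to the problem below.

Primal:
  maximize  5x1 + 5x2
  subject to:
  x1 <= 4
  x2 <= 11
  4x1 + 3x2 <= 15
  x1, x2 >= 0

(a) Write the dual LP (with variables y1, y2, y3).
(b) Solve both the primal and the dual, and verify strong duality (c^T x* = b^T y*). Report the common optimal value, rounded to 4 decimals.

The standard primal-dual pair for 'max c^T x s.t. A x <= b, x >= 0' is:
  Dual:  min b^T y  s.t.  A^T y >= c,  y >= 0.

So the dual LP is:
  minimize  4y1 + 11y2 + 15y3
  subject to:
    y1 + 4y3 >= 5
    y2 + 3y3 >= 5
    y1, y2, y3 >= 0

Solving the primal: x* = (0, 5).
  primal value c^T x* = 25.
Solving the dual: y* = (0, 0, 1.6667).
  dual value b^T y* = 25.
Strong duality: c^T x* = b^T y*. Confirmed.

25


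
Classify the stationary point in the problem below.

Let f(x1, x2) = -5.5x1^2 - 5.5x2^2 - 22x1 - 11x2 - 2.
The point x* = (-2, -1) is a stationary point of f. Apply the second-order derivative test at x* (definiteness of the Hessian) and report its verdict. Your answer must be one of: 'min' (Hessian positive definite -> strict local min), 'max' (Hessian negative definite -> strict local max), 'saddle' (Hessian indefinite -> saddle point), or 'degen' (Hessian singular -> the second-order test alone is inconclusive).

Compute the Hessian H = grad^2 f:
  H = [[-11, 0], [0, -11]]
Verify stationarity: grad f(x*) = H x* + g = (0, 0).
Eigenvalues of H: -11, -11.
Both eigenvalues < 0, so H is negative definite -> x* is a strict local max.

max


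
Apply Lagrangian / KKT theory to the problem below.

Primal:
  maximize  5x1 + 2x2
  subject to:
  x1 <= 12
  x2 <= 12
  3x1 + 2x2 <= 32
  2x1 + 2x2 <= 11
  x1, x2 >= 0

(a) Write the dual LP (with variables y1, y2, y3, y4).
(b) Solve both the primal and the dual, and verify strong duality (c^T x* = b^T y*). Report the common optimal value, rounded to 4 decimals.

The standard primal-dual pair for 'max c^T x s.t. A x <= b, x >= 0' is:
  Dual:  min b^T y  s.t.  A^T y >= c,  y >= 0.

So the dual LP is:
  minimize  12y1 + 12y2 + 32y3 + 11y4
  subject to:
    y1 + 3y3 + 2y4 >= 5
    y2 + 2y3 + 2y4 >= 2
    y1, y2, y3, y4 >= 0

Solving the primal: x* = (5.5, 0).
  primal value c^T x* = 27.5.
Solving the dual: y* = (0, 0, 0, 2.5).
  dual value b^T y* = 27.5.
Strong duality: c^T x* = b^T y*. Confirmed.

27.5


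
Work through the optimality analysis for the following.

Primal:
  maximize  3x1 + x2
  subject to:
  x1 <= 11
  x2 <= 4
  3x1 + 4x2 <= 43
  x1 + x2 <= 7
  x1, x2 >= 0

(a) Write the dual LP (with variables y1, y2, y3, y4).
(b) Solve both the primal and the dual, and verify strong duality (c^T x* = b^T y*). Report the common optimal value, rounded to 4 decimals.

The standard primal-dual pair for 'max c^T x s.t. A x <= b, x >= 0' is:
  Dual:  min b^T y  s.t.  A^T y >= c,  y >= 0.

So the dual LP is:
  minimize  11y1 + 4y2 + 43y3 + 7y4
  subject to:
    y1 + 3y3 + y4 >= 3
    y2 + 4y3 + y4 >= 1
    y1, y2, y3, y4 >= 0

Solving the primal: x* = (7, 0).
  primal value c^T x* = 21.
Solving the dual: y* = (0, 0, 0, 3).
  dual value b^T y* = 21.
Strong duality: c^T x* = b^T y*. Confirmed.

21


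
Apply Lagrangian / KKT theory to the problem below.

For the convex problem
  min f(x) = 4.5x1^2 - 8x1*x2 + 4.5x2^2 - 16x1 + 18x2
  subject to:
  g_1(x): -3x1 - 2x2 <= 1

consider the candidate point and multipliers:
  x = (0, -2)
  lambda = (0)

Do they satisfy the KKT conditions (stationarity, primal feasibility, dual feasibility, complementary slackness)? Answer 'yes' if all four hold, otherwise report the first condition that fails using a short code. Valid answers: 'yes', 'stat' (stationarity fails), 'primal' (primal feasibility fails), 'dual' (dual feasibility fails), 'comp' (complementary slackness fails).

Gradient of f: grad f(x) = Q x + c = (0, 0)
Constraint values g_i(x) = a_i^T x - b_i:
  g_1((0, -2)) = 3
Stationarity residual: grad f(x) + sum_i lambda_i a_i = (0, 0)
  -> stationarity OK
Primal feasibility (all g_i <= 0): FAILS
Dual feasibility (all lambda_i >= 0): OK
Complementary slackness (lambda_i * g_i(x) = 0 for all i): OK

Verdict: the first failing condition is primal_feasibility -> primal.

primal


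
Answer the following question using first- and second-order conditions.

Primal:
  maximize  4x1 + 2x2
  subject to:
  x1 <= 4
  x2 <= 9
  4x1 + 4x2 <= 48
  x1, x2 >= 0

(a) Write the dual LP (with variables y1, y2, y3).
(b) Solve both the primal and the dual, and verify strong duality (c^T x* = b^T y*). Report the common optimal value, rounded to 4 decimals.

The standard primal-dual pair for 'max c^T x s.t. A x <= b, x >= 0' is:
  Dual:  min b^T y  s.t.  A^T y >= c,  y >= 0.

So the dual LP is:
  minimize  4y1 + 9y2 + 48y3
  subject to:
    y1 + 4y3 >= 4
    y2 + 4y3 >= 2
    y1, y2, y3 >= 0

Solving the primal: x* = (4, 8).
  primal value c^T x* = 32.
Solving the dual: y* = (2, 0, 0.5).
  dual value b^T y* = 32.
Strong duality: c^T x* = b^T y*. Confirmed.

32


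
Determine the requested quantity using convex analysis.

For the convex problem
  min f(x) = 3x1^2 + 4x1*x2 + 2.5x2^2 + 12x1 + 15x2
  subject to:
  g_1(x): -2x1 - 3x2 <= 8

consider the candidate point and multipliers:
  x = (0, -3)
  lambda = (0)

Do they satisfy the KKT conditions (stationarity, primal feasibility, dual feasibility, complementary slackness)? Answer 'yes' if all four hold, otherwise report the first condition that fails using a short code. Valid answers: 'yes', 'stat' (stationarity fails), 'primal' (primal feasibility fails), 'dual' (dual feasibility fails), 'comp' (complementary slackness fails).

Gradient of f: grad f(x) = Q x + c = (0, 0)
Constraint values g_i(x) = a_i^T x - b_i:
  g_1((0, -3)) = 1
Stationarity residual: grad f(x) + sum_i lambda_i a_i = (0, 0)
  -> stationarity OK
Primal feasibility (all g_i <= 0): FAILS
Dual feasibility (all lambda_i >= 0): OK
Complementary slackness (lambda_i * g_i(x) = 0 for all i): OK

Verdict: the first failing condition is primal_feasibility -> primal.

primal


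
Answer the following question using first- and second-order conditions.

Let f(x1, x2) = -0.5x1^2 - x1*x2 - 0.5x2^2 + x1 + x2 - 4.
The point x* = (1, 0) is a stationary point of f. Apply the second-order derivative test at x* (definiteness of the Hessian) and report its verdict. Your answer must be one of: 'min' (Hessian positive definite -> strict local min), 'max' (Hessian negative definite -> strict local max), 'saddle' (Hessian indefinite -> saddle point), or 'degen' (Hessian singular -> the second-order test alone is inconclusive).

Compute the Hessian H = grad^2 f:
  H = [[-1, -1], [-1, -1]]
Verify stationarity: grad f(x*) = H x* + g = (0, 0).
Eigenvalues of H: -2, 0.
H has a zero eigenvalue (singular; negative semidefinite but not definite), so H is neither positive definite, negative definite, nor indefinite. The second-order test alone is inconclusive -> degen.
(Indeed, f is constant along the null direction of H through x*, so x* is not a strict local extremum.)

degen


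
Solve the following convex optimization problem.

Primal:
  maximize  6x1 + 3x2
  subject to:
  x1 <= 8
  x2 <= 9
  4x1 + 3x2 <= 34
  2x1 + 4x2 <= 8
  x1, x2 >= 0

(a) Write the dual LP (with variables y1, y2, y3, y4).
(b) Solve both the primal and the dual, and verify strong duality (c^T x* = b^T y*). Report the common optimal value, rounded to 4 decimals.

The standard primal-dual pair for 'max c^T x s.t. A x <= b, x >= 0' is:
  Dual:  min b^T y  s.t.  A^T y >= c,  y >= 0.

So the dual LP is:
  minimize  8y1 + 9y2 + 34y3 + 8y4
  subject to:
    y1 + 4y3 + 2y4 >= 6
    y2 + 3y3 + 4y4 >= 3
    y1, y2, y3, y4 >= 0

Solving the primal: x* = (4, 0).
  primal value c^T x* = 24.
Solving the dual: y* = (0, 0, 0, 3).
  dual value b^T y* = 24.
Strong duality: c^T x* = b^T y*. Confirmed.

24


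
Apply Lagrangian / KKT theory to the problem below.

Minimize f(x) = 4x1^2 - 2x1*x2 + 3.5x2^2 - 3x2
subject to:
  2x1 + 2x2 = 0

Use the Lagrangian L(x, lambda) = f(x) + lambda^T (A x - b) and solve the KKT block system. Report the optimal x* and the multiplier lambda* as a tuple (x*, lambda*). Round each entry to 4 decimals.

Form the Lagrangian:
  L(x, lambda) = (1/2) x^T Q x + c^T x + lambda^T (A x - b)
Stationarity (grad_x L = 0): Q x + c + A^T lambda = 0.
Primal feasibility: A x = b.

This gives the KKT block system:
  [ Q   A^T ] [ x     ]   [-c ]
  [ A    0  ] [ lambda ] = [ b ]

Solving the linear system:
  x*      = (-0.1579, 0.1579)
  lambda* = (0.7895)
  f(x*)   = -0.2368

x* = (-0.1579, 0.1579), lambda* = (0.7895)


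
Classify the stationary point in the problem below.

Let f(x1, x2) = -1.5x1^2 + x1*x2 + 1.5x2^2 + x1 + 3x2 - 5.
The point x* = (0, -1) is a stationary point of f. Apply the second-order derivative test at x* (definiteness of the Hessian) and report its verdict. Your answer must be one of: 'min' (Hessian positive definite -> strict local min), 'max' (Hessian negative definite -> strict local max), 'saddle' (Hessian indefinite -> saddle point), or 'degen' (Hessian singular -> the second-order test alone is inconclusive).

Compute the Hessian H = grad^2 f:
  H = [[-3, 1], [1, 3]]
Verify stationarity: grad f(x*) = H x* + g = (0, 0).
Eigenvalues of H: -3.1623, 3.1623.
Eigenvalues have mixed signs, so H is indefinite -> x* is a saddle point.

saddle


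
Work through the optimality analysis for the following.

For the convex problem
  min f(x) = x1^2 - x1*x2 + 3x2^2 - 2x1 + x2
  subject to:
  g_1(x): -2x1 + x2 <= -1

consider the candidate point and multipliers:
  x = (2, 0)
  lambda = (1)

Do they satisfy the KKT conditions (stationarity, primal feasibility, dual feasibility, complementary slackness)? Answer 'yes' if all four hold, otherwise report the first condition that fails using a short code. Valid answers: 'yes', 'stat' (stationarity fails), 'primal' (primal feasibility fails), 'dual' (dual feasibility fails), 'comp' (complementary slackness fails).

Gradient of f: grad f(x) = Q x + c = (2, -1)
Constraint values g_i(x) = a_i^T x - b_i:
  g_1((2, 0)) = -3
Stationarity residual: grad f(x) + sum_i lambda_i a_i = (0, 0)
  -> stationarity OK
Primal feasibility (all g_i <= 0): OK
Dual feasibility (all lambda_i >= 0): OK
Complementary slackness (lambda_i * g_i(x) = 0 for all i): FAILS

Verdict: the first failing condition is complementary_slackness -> comp.

comp


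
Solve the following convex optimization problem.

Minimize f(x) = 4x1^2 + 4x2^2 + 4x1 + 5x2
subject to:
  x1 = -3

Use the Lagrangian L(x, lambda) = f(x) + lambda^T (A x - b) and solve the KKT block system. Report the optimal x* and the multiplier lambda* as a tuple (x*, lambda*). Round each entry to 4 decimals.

Form the Lagrangian:
  L(x, lambda) = (1/2) x^T Q x + c^T x + lambda^T (A x - b)
Stationarity (grad_x L = 0): Q x + c + A^T lambda = 0.
Primal feasibility: A x = b.

This gives the KKT block system:
  [ Q   A^T ] [ x     ]   [-c ]
  [ A    0  ] [ lambda ] = [ b ]

Solving the linear system:
  x*      = (-3, -0.625)
  lambda* = (20)
  f(x*)   = 22.4375

x* = (-3, -0.625), lambda* = (20)


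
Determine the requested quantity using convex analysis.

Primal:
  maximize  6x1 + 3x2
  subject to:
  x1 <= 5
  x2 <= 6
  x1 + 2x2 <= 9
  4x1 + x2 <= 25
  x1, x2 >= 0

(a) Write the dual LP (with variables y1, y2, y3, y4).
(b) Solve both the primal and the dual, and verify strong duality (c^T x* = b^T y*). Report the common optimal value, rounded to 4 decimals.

The standard primal-dual pair for 'max c^T x s.t. A x <= b, x >= 0' is:
  Dual:  min b^T y  s.t.  A^T y >= c,  y >= 0.

So the dual LP is:
  minimize  5y1 + 6y2 + 9y3 + 25y4
  subject to:
    y1 + y3 + 4y4 >= 6
    y2 + 2y3 + y4 >= 3
    y1, y2, y3, y4 >= 0

Solving the primal: x* = (5, 2).
  primal value c^T x* = 36.
Solving the dual: y* = (4.5, 0, 1.5, 0).
  dual value b^T y* = 36.
Strong duality: c^T x* = b^T y*. Confirmed.

36


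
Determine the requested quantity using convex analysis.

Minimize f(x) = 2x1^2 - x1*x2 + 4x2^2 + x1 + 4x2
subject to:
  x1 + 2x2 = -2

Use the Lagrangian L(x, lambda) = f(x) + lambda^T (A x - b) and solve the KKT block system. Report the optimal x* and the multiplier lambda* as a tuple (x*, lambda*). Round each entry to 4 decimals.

Form the Lagrangian:
  L(x, lambda) = (1/2) x^T Q x + c^T x + lambda^T (A x - b)
Stationarity (grad_x L = 0): Q x + c + A^T lambda = 0.
Primal feasibility: A x = b.

This gives the KKT block system:
  [ Q   A^T ] [ x     ]   [-c ]
  [ A    0  ] [ lambda ] = [ b ]

Solving the linear system:
  x*      = (-0.5714, -0.7143)
  lambda* = (0.5714)
  f(x*)   = -1.1429

x* = (-0.5714, -0.7143), lambda* = (0.5714)


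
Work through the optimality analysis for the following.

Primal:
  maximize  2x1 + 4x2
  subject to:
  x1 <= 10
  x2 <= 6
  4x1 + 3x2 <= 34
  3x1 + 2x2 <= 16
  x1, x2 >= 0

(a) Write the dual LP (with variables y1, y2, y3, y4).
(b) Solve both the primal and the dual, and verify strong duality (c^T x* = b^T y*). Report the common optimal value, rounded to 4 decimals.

The standard primal-dual pair for 'max c^T x s.t. A x <= b, x >= 0' is:
  Dual:  min b^T y  s.t.  A^T y >= c,  y >= 0.

So the dual LP is:
  minimize  10y1 + 6y2 + 34y3 + 16y4
  subject to:
    y1 + 4y3 + 3y4 >= 2
    y2 + 3y3 + 2y4 >= 4
    y1, y2, y3, y4 >= 0

Solving the primal: x* = (1.3333, 6).
  primal value c^T x* = 26.6667.
Solving the dual: y* = (0, 2.6667, 0, 0.6667).
  dual value b^T y* = 26.6667.
Strong duality: c^T x* = b^T y*. Confirmed.

26.6667


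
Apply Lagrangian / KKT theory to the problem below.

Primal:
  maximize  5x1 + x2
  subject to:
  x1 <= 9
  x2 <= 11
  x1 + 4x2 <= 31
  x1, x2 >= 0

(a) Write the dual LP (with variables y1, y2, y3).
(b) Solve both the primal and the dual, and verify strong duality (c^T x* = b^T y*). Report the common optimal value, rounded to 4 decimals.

The standard primal-dual pair for 'max c^T x s.t. A x <= b, x >= 0' is:
  Dual:  min b^T y  s.t.  A^T y >= c,  y >= 0.

So the dual LP is:
  minimize  9y1 + 11y2 + 31y3
  subject to:
    y1 + y3 >= 5
    y2 + 4y3 >= 1
    y1, y2, y3 >= 0

Solving the primal: x* = (9, 5.5).
  primal value c^T x* = 50.5.
Solving the dual: y* = (4.75, 0, 0.25).
  dual value b^T y* = 50.5.
Strong duality: c^T x* = b^T y*. Confirmed.

50.5


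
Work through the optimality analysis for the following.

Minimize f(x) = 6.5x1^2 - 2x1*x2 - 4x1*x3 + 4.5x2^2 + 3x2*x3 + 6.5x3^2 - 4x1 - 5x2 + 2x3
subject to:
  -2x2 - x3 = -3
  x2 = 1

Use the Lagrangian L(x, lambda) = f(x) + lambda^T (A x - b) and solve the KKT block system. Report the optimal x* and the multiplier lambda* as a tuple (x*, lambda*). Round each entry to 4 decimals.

Form the Lagrangian:
  L(x, lambda) = (1/2) x^T Q x + c^T x + lambda^T (A x - b)
Stationarity (grad_x L = 0): Q x + c + A^T lambda = 0.
Primal feasibility: A x = b.

This gives the KKT block system:
  [ Q   A^T ] [ x     ]   [-c ]
  [ A    0  ] [ lambda ] = [ b ]

Solving the linear system:
  x*      = (0.7692, 1, 1)
  lambda* = (14.9231, 24.3846)
  f(x*)   = 7.1538

x* = (0.7692, 1, 1), lambda* = (14.9231, 24.3846)


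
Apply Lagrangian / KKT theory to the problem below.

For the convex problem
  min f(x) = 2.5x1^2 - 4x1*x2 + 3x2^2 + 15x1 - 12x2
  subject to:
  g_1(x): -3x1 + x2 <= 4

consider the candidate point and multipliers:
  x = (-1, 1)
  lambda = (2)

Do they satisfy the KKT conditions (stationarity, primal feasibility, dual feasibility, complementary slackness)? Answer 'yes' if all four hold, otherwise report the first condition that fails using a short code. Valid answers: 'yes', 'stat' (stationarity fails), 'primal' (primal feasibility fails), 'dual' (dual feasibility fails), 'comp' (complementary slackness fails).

Gradient of f: grad f(x) = Q x + c = (6, -2)
Constraint values g_i(x) = a_i^T x - b_i:
  g_1((-1, 1)) = 0
Stationarity residual: grad f(x) + sum_i lambda_i a_i = (0, 0)
  -> stationarity OK
Primal feasibility (all g_i <= 0): OK
Dual feasibility (all lambda_i >= 0): OK
Complementary slackness (lambda_i * g_i(x) = 0 for all i): OK

Verdict: yes, KKT holds.

yes


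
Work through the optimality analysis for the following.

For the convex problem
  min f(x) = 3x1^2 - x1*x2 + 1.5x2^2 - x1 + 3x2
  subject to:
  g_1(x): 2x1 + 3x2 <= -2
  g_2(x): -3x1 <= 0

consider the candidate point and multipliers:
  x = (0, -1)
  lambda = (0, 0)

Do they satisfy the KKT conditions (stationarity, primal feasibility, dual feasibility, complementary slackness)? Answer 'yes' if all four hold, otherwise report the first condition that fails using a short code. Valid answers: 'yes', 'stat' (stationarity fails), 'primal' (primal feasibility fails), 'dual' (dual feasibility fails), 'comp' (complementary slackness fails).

Gradient of f: grad f(x) = Q x + c = (0, 0)
Constraint values g_i(x) = a_i^T x - b_i:
  g_1((0, -1)) = -1
  g_2((0, -1)) = 0
Stationarity residual: grad f(x) + sum_i lambda_i a_i = (0, 0)
  -> stationarity OK
Primal feasibility (all g_i <= 0): OK
Dual feasibility (all lambda_i >= 0): OK
Complementary slackness (lambda_i * g_i(x) = 0 for all i): OK

Verdict: yes, KKT holds.

yes


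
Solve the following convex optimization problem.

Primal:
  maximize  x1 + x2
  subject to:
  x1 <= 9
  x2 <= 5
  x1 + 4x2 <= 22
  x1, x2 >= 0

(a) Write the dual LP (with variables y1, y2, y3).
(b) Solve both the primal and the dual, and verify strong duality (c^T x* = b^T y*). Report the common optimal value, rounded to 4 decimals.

The standard primal-dual pair for 'max c^T x s.t. A x <= b, x >= 0' is:
  Dual:  min b^T y  s.t.  A^T y >= c,  y >= 0.

So the dual LP is:
  minimize  9y1 + 5y2 + 22y3
  subject to:
    y1 + y3 >= 1
    y2 + 4y3 >= 1
    y1, y2, y3 >= 0

Solving the primal: x* = (9, 3.25).
  primal value c^T x* = 12.25.
Solving the dual: y* = (0.75, 0, 0.25).
  dual value b^T y* = 12.25.
Strong duality: c^T x* = b^T y*. Confirmed.

12.25


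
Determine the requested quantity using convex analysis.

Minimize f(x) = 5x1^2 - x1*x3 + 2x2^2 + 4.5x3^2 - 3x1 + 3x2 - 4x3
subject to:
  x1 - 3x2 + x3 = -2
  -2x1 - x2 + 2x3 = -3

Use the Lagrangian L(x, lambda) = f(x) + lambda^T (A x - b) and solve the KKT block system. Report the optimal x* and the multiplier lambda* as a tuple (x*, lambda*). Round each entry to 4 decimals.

Form the Lagrangian:
  L(x, lambda) = (1/2) x^T Q x + c^T x + lambda^T (A x - b)
Stationarity (grad_x L = 0): Q x + c + A^T lambda = 0.
Primal feasibility: A x = b.

This gives the KKT block system:
  [ Q   A^T ] [ x     ]   [-c ]
  [ A    0  ] [ lambda ] = [ b ]

Solving the linear system:
  x*      = (0.7956, 0.8365, -0.2861)
  lambda* = (1.0642, 3.1533)
  f(x*)   = 6.4277

x* = (0.7956, 0.8365, -0.2861), lambda* = (1.0642, 3.1533)


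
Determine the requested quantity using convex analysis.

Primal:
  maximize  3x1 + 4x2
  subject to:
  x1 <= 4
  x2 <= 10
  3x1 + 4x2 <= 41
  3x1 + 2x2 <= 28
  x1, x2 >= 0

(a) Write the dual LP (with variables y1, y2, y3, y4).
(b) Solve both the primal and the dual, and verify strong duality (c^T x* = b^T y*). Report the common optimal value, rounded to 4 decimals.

The standard primal-dual pair for 'max c^T x s.t. A x <= b, x >= 0' is:
  Dual:  min b^T y  s.t.  A^T y >= c,  y >= 0.

So the dual LP is:
  minimize  4y1 + 10y2 + 41y3 + 28y4
  subject to:
    y1 + 3y3 + 3y4 >= 3
    y2 + 4y3 + 2y4 >= 4
    y1, y2, y3, y4 >= 0

Solving the primal: x* = (4, 7.25).
  primal value c^T x* = 41.
Solving the dual: y* = (0, 0, 1, 0).
  dual value b^T y* = 41.
Strong duality: c^T x* = b^T y*. Confirmed.

41


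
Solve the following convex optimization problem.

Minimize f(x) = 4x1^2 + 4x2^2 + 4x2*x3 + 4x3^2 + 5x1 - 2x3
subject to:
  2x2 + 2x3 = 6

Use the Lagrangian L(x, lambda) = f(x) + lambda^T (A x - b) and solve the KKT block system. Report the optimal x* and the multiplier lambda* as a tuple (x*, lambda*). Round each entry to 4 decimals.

Form the Lagrangian:
  L(x, lambda) = (1/2) x^T Q x + c^T x + lambda^T (A x - b)
Stationarity (grad_x L = 0): Q x + c + A^T lambda = 0.
Primal feasibility: A x = b.

This gives the KKT block system:
  [ Q   A^T ] [ x     ]   [-c ]
  [ A    0  ] [ lambda ] = [ b ]

Solving the linear system:
  x*      = (-0.625, 1.25, 1.75)
  lambda* = (-8.5)
  f(x*)   = 22.1875

x* = (-0.625, 1.25, 1.75), lambda* = (-8.5)


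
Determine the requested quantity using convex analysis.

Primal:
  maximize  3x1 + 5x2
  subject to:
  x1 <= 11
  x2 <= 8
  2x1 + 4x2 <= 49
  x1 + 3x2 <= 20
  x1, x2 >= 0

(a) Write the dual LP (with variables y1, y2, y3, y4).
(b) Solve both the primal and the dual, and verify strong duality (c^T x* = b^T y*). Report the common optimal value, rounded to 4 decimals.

The standard primal-dual pair for 'max c^T x s.t. A x <= b, x >= 0' is:
  Dual:  min b^T y  s.t.  A^T y >= c,  y >= 0.

So the dual LP is:
  minimize  11y1 + 8y2 + 49y3 + 20y4
  subject to:
    y1 + 2y3 + y4 >= 3
    y2 + 4y3 + 3y4 >= 5
    y1, y2, y3, y4 >= 0

Solving the primal: x* = (11, 3).
  primal value c^T x* = 48.
Solving the dual: y* = (1.3333, 0, 0, 1.6667).
  dual value b^T y* = 48.
Strong duality: c^T x* = b^T y*. Confirmed.

48


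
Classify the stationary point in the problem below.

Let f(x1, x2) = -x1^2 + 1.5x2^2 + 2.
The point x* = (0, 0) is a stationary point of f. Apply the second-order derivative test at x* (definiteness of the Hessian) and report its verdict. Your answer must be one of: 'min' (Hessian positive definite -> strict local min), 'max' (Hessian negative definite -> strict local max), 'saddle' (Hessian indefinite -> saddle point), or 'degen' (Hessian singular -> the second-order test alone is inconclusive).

Compute the Hessian H = grad^2 f:
  H = [[-2, 0], [0, 3]]
Verify stationarity: grad f(x*) = H x* + g = (0, 0).
Eigenvalues of H: -2, 3.
Eigenvalues have mixed signs, so H is indefinite -> x* is a saddle point.

saddle


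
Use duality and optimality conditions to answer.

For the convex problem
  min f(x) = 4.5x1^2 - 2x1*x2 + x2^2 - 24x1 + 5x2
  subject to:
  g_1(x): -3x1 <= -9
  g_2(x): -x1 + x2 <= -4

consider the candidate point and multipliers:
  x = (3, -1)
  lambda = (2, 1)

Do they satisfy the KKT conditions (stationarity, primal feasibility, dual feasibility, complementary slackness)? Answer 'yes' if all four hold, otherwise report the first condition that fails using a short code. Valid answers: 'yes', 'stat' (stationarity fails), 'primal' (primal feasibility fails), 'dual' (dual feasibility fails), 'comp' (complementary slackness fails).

Gradient of f: grad f(x) = Q x + c = (5, -3)
Constraint values g_i(x) = a_i^T x - b_i:
  g_1((3, -1)) = 0
  g_2((3, -1)) = 0
Stationarity residual: grad f(x) + sum_i lambda_i a_i = (-2, -2)
  -> stationarity FAILS
Primal feasibility (all g_i <= 0): OK
Dual feasibility (all lambda_i >= 0): OK
Complementary slackness (lambda_i * g_i(x) = 0 for all i): OK

Verdict: the first failing condition is stationarity -> stat.

stat


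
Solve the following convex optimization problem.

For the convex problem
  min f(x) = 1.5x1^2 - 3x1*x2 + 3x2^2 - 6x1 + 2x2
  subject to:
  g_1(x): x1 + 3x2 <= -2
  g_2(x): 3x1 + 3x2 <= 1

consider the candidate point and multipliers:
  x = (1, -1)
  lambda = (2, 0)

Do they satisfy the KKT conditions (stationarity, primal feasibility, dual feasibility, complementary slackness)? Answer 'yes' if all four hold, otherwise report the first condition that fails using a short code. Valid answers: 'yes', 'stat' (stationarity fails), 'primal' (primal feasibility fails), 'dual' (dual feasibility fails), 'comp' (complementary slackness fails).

Gradient of f: grad f(x) = Q x + c = (0, -7)
Constraint values g_i(x) = a_i^T x - b_i:
  g_1((1, -1)) = 0
  g_2((1, -1)) = -1
Stationarity residual: grad f(x) + sum_i lambda_i a_i = (2, -1)
  -> stationarity FAILS
Primal feasibility (all g_i <= 0): OK
Dual feasibility (all lambda_i >= 0): OK
Complementary slackness (lambda_i * g_i(x) = 0 for all i): OK

Verdict: the first failing condition is stationarity -> stat.

stat


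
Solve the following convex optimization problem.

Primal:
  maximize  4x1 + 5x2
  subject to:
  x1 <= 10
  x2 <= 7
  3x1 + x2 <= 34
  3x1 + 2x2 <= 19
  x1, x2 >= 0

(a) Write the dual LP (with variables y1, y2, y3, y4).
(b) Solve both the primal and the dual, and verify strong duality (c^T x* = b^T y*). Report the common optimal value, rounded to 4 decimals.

The standard primal-dual pair for 'max c^T x s.t. A x <= b, x >= 0' is:
  Dual:  min b^T y  s.t.  A^T y >= c,  y >= 0.

So the dual LP is:
  minimize  10y1 + 7y2 + 34y3 + 19y4
  subject to:
    y1 + 3y3 + 3y4 >= 4
    y2 + y3 + 2y4 >= 5
    y1, y2, y3, y4 >= 0

Solving the primal: x* = (1.6667, 7).
  primal value c^T x* = 41.6667.
Solving the dual: y* = (0, 2.3333, 0, 1.3333).
  dual value b^T y* = 41.6667.
Strong duality: c^T x* = b^T y*. Confirmed.

41.6667


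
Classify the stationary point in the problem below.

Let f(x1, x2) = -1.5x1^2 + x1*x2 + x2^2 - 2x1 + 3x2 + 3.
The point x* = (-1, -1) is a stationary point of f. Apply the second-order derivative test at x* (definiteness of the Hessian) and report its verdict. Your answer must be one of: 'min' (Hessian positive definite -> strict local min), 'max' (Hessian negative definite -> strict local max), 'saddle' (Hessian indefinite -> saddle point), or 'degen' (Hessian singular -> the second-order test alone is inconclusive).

Compute the Hessian H = grad^2 f:
  H = [[-3, 1], [1, 2]]
Verify stationarity: grad f(x*) = H x* + g = (0, 0).
Eigenvalues of H: -3.1926, 2.1926.
Eigenvalues have mixed signs, so H is indefinite -> x* is a saddle point.

saddle


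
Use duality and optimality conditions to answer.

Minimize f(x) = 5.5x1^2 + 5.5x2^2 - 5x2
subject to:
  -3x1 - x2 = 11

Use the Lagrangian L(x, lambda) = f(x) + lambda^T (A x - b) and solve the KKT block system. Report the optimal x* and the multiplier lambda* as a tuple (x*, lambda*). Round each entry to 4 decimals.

Form the Lagrangian:
  L(x, lambda) = (1/2) x^T Q x + c^T x + lambda^T (A x - b)
Stationarity (grad_x L = 0): Q x + c + A^T lambda = 0.
Primal feasibility: A x = b.

This gives the KKT block system:
  [ Q   A^T ] [ x     ]   [-c ]
  [ A    0  ] [ lambda ] = [ b ]

Solving the linear system:
  x*      = (-3.4364, -0.6909)
  lambda* = (-12.6)
  f(x*)   = 71.0273

x* = (-3.4364, -0.6909), lambda* = (-12.6)


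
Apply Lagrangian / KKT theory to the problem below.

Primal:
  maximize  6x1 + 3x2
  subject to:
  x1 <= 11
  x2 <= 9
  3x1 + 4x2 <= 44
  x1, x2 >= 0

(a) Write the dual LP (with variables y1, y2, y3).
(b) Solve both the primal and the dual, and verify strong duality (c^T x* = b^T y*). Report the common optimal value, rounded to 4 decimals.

The standard primal-dual pair for 'max c^T x s.t. A x <= b, x >= 0' is:
  Dual:  min b^T y  s.t.  A^T y >= c,  y >= 0.

So the dual LP is:
  minimize  11y1 + 9y2 + 44y3
  subject to:
    y1 + 3y3 >= 6
    y2 + 4y3 >= 3
    y1, y2, y3 >= 0

Solving the primal: x* = (11, 2.75).
  primal value c^T x* = 74.25.
Solving the dual: y* = (3.75, 0, 0.75).
  dual value b^T y* = 74.25.
Strong duality: c^T x* = b^T y*. Confirmed.

74.25


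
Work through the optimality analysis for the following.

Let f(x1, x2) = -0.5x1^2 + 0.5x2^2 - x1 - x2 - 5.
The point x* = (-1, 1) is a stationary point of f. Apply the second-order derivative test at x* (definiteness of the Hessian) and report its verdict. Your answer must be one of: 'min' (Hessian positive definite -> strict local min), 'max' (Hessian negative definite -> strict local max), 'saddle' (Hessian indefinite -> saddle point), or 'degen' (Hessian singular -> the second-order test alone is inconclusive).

Compute the Hessian H = grad^2 f:
  H = [[-1, 0], [0, 1]]
Verify stationarity: grad f(x*) = H x* + g = (0, 0).
Eigenvalues of H: -1, 1.
Eigenvalues have mixed signs, so H is indefinite -> x* is a saddle point.

saddle


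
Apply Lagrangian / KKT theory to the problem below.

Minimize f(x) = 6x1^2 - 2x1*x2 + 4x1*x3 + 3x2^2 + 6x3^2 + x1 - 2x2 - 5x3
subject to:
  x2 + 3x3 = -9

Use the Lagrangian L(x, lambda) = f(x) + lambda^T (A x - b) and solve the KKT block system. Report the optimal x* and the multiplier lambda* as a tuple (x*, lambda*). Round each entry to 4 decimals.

Form the Lagrangian:
  L(x, lambda) = (1/2) x^T Q x + c^T x + lambda^T (A x - b)
Stationarity (grad_x L = 0): Q x + c + A^T lambda = 0.
Primal feasibility: A x = b.

This gives the KKT block system:
  [ Q   A^T ] [ x     ]   [-c ]
  [ A    0  ] [ lambda ] = [ b ]

Solving the linear system:
  x*      = (0.5434, -1.3439, -2.552)
  lambda* = (11.1503)
  f(x*)   = 58.172

x* = (0.5434, -1.3439, -2.552), lambda* = (11.1503)


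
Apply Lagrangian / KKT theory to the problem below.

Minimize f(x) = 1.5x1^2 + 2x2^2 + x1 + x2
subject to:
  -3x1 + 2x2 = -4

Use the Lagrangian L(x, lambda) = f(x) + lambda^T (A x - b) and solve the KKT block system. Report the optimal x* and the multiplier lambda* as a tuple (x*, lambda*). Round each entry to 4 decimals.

Form the Lagrangian:
  L(x, lambda) = (1/2) x^T Q x + c^T x + lambda^T (A x - b)
Stationarity (grad_x L = 0): Q x + c + A^T lambda = 0.
Primal feasibility: A x = b.

This gives the KKT block system:
  [ Q   A^T ] [ x     ]   [-c ]
  [ A    0  ] [ lambda ] = [ b ]

Solving the linear system:
  x*      = (0.7917, -0.8125)
  lambda* = (1.125)
  f(x*)   = 2.2396

x* = (0.7917, -0.8125), lambda* = (1.125)


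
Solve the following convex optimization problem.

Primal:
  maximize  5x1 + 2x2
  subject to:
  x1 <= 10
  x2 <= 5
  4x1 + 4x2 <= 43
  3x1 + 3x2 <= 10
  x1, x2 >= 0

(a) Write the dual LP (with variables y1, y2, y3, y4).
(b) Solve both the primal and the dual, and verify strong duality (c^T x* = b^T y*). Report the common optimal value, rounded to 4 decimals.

The standard primal-dual pair for 'max c^T x s.t. A x <= b, x >= 0' is:
  Dual:  min b^T y  s.t.  A^T y >= c,  y >= 0.

So the dual LP is:
  minimize  10y1 + 5y2 + 43y3 + 10y4
  subject to:
    y1 + 4y3 + 3y4 >= 5
    y2 + 4y3 + 3y4 >= 2
    y1, y2, y3, y4 >= 0

Solving the primal: x* = (3.3333, 0).
  primal value c^T x* = 16.6667.
Solving the dual: y* = (0, 0, 0, 1.6667).
  dual value b^T y* = 16.6667.
Strong duality: c^T x* = b^T y*. Confirmed.

16.6667
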